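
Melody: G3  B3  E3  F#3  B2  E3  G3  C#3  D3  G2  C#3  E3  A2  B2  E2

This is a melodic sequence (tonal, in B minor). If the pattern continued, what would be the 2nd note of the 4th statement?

C#3

The unit is 5 notes. Position-2 pitches of the 3 shown cells: B3, G3, E3.
From E3, down a 3rd gives C#3.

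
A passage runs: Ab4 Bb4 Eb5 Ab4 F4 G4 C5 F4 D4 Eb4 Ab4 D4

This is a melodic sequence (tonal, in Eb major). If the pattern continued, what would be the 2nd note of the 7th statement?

D3

With 4-note cells, note 2 of each statement runs Bb4, G4, Eb4.
Each moves down a 3rd. Continuing: C4 → Ab3 → F3 → D3.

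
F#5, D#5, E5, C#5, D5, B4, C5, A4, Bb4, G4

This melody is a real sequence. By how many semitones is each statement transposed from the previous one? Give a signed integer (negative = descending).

Unit = 2 notes; the statements start on F#5, E5, D5, C5, Bb4, moving down a 2nd each time.
F#5 to E5 spans -2 semitones.

-2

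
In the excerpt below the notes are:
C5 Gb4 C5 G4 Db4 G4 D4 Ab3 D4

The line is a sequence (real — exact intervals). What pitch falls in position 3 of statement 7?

Grouping in 3s, the 3rd note of each cell is C5, G4, D4.
Each moves down a 4th. Continuing: A3 → E3 → B2 → F#2.

F#2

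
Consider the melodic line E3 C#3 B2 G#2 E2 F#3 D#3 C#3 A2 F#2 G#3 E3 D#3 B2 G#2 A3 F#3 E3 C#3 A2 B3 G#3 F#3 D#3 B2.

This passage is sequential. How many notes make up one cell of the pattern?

Try groups of 5 (5 cells in 25 notes):
E3 C#3 B2 G#2 E2 | F#3 D#3 C#3 A2 F#2 | G#3 E3 D#3 B2 G#2 | A3 F#3 E3 C#3 A2 | B3 G#3 F#3 D#3 B2
Each cell is the previous one up a 2nd — so the unit is 5 notes.

5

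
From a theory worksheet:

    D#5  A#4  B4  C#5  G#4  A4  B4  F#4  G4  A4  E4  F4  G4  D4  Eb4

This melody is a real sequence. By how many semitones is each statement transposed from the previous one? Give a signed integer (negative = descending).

-2

With a 3-note motive the entries are D#5, C#5, B4, A4, G4, each down a 2nd from the previous.
D#5 to C#5 spans -2 semitones.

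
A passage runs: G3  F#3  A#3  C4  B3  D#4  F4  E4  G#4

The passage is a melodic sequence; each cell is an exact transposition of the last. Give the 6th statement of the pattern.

With a 3-note motive the entries are G3, C4, F4, each up a 4th from the previous.
Extending up a 4th: Bb4 → Eb5 → Ab5.
Statement 6 starts on Ab5 and keeps the same exact contour: Ab5 G5 B5.

Ab5 G5 B5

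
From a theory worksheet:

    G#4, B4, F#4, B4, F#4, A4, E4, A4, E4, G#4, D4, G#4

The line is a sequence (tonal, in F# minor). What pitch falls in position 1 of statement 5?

C#4

Grouping in 4s, the 1st note of each cell is G#4, F#4, E4.
Carrying that down a 2nd forward: D4 → C#4.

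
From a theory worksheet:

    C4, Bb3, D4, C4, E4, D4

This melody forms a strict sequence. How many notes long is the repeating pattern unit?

2

There are 6 notes; a 2-note unit gives 3 cells:
C4 Bb3 | D4 C4 | E4 D4
Every group is a transposition up a 2nd of the one before; no shorter unit works.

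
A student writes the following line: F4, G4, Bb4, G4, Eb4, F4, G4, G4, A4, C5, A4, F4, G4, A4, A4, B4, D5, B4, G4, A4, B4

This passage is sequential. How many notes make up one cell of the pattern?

There are 21 notes; a 7-note unit gives 3 cells:
F4 G4 Bb4 G4 Eb4 F4 G4 | G4 A4 C5 A4 F4 G4 A4 | A4 B4 D5 B4 G4 A4 B4
Every group is a transposition up a 2nd of the one before; no shorter unit works.

7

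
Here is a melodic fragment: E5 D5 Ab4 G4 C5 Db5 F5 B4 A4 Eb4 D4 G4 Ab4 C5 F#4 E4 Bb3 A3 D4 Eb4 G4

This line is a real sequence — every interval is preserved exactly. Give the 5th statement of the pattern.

With a 7-note motive the entries are E5, B4, F#4, each down a 4th from the previous.
Continuing the starts: C#4 → G#3.
So cell 5 is G#3 F#3 C3 B2 E3 F3 A3.

G#3 F#3 C3 B2 E3 F3 A3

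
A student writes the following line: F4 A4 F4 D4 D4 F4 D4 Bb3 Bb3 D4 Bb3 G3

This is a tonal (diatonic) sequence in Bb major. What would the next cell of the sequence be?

G3 Bb3 G3 Eb3

With a 4-note motive the entries are F4, D4, Bb3, each down a 3rd from the previous.
From G3 the diatonic shape gives G3 Bb3 G3 Eb3.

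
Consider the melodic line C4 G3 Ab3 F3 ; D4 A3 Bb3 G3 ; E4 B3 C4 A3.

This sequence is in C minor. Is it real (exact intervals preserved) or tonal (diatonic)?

Each cell has the same semitone pattern (-5, 1, -3) — intervals are preserved exactly.
And A3 lies outside C minor, so the sequence is real rather than tonal.

real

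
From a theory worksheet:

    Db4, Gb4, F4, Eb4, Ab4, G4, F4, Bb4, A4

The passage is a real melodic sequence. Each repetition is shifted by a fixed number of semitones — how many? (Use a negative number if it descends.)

2

The 3-note cells begin on Db4, Eb4, F4 — each up a 2nd from the last.
Db4→Eb4 is 63 − 61 = 2 semitones.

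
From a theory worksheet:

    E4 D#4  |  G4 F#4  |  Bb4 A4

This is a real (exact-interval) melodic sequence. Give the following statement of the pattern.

Unit = 2 notes; the statements start on E4, G4, Bb4, moving up a 3rd each time.
So cell 4 is Db5 C5.

Db5 C5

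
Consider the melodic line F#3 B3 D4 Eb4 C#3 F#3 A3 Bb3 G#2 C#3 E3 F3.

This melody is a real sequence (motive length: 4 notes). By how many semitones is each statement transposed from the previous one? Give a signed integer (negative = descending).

-5

Unit = 4 notes; the statements start on F#3, C#3, G#2, moving down a 4th each time.
F#3 to C#3 spans -5 semitones.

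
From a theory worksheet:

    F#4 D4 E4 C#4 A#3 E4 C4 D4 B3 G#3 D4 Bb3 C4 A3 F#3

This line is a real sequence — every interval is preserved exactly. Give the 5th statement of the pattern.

Bb3 Gb3 Ab3 F3 D3

With a 5-note motive the entries are F#4, E4, D4, each down a 2nd from the previous.
Continuing the starts: C4 → Bb3.
From Bb3 the exact shape gives Bb3 Gb3 Ab3 F3 D3.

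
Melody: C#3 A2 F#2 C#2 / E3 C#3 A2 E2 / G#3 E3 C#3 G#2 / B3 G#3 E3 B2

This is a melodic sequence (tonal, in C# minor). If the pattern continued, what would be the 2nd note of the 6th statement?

D#4

Grouping in 4s, the 2nd note of each cell is A2, C#3, E3, G#3.
Carrying that up a 3rd forward: B3 → D#4.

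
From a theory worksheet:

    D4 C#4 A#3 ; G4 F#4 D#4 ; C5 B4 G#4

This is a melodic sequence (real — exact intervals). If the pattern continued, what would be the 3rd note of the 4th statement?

With 3-note cells, note 3 of each statement runs A#3, D#4, G#4.
Each moves up a 4th; the next is C#5.

C#5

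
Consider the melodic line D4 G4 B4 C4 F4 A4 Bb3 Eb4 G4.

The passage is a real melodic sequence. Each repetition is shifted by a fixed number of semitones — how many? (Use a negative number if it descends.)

-2

Unit = 3 notes; the statements start on D4, C4, Bb3, moving down a 2nd each time.
Counting half-steps from D4 to C4: -2.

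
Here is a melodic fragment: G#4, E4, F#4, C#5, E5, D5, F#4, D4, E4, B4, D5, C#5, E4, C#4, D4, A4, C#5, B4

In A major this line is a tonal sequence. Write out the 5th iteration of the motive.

Taking 6-note groups, the heads are G#4, F#4, E4: the pattern moves down a 2nd.
Extending down a 2nd: D4 → C#4.
Statement 5 starts on C#4 and keeps the same diatonic contour: C#4 A3 B3 F#4 A4 G#4.

C#4 A3 B3 F#4 A4 G#4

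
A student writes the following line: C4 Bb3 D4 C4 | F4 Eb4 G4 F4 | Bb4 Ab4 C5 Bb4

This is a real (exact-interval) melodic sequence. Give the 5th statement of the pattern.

With a 4-note motive the entries are C4, F4, Bb4, each up a 4th from the previous.
Continuing the starts: Eb5 → Ab5.
From Ab5 the exact shape gives Ab5 Gb5 Bb5 Ab5.

Ab5 Gb5 Bb5 Ab5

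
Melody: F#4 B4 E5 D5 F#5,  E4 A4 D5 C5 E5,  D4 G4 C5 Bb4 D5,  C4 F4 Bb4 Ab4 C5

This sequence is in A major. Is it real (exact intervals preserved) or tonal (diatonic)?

real

Each cell has the same semitone pattern (5, 5, -2, 4) — intervals are preserved exactly.
And C5 lies outside A major, so the sequence is real rather than tonal.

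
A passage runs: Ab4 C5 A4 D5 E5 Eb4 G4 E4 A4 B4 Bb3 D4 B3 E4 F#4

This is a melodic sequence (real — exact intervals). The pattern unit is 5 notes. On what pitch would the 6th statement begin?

G2

With a 5-note motive the entries are Ab4, Eb4, Bb3, each down a 4th from the previous.
Continuing: F3 → C3 → G2. Statement 6 starts on G2.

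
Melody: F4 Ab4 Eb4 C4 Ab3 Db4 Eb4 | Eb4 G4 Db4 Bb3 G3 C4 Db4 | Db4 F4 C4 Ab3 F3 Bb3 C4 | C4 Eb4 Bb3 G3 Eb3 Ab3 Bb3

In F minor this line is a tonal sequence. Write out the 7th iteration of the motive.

G3 Bb3 F3 Db3 Bb2 Eb3 F3

The 7-note cells begin on F4, Eb4, Db4, C4 — each down a 2nd from the last.
Carrying on: Bb3 → Ab3 → G3.
Statement 7 starts on G3 and keeps the same diatonic contour: G3 Bb3 F3 Db3 Bb2 Eb3 F3.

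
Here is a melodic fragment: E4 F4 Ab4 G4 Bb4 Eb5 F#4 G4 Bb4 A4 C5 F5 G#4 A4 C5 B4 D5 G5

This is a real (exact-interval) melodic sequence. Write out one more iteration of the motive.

Taking 6-note groups, the heads are E4, F#4, G#4: the pattern moves up a 2nd.
From A#4 the exact shape gives A#4 B4 D5 C#5 E5 A5.

A#4 B4 D5 C#5 E5 A5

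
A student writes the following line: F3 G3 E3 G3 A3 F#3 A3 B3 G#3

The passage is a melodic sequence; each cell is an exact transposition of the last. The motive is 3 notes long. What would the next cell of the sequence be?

Taking 3-note groups, the heads are F3, G3, A3: the pattern moves up a 2nd.
Statement 4 starts on B3 and keeps the same exact contour: B3 C#4 A#3.

B3 C#4 A#3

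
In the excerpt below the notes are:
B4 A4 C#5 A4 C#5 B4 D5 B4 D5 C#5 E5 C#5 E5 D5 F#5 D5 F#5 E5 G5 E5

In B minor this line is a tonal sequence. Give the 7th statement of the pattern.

A5 G5 B5 G5

With a 4-note motive the entries are B4, C#5, D5, E5, F#5, each up a 2nd from the previous.
Continuing the starts: G5 → A5.
Statement 7 starts on A5 and keeps the same diatonic contour: A5 G5 B5 G5.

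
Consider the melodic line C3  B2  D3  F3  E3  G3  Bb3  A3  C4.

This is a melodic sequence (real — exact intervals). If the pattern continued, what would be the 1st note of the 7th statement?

Gb5

Grouping in 3s, the 1st note of each cell is C3, F3, Bb3.
Carrying that up a 4th forward: Eb4 → Ab4 → Db5 → Gb5.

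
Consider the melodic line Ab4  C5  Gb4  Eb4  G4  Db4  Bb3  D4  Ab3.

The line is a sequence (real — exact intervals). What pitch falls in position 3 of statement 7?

C2

The unit is 3 notes. Position-3 pitches of the 3 shown cells: Gb4, Db4, Ab3.
Carrying that down a 4th forward: Eb3 → Bb2 → F2 → C2.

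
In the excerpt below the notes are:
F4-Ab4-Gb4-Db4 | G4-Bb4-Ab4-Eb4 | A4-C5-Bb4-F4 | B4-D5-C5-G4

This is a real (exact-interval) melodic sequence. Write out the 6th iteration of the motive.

Taking 4-note groups, the heads are F4, G4, A4, B4: the pattern moves up a 2nd.
Continuing the starts: C#5 → D#5.
So cell 6 is D#5 F#5 E5 B4.

D#5 F#5 E5 B4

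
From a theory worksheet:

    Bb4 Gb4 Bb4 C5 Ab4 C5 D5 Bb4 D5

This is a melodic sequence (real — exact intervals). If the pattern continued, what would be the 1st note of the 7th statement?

Grouping in 3s, the 1st note of each cell is Bb4, C5, D5.
Extending up a 2nd: E5 → F#5 → G#5 → A#5.

A#5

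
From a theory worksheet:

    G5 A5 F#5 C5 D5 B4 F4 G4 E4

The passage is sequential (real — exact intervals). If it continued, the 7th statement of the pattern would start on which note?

Db2

The 3-note cells begin on G5, C5, F4 — each down a 5th from the last.
Extending the heads down a 5th: Bb3 → Eb3 → Ab2 → Db2.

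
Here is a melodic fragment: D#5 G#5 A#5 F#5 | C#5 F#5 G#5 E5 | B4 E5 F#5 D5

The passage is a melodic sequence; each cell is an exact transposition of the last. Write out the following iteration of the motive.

A4 D5 E5 C5

The 4-note cells begin on D#5, C#5, B4 — each down a 2nd from the last.
From A4 the exact shape gives A4 D5 E5 C5.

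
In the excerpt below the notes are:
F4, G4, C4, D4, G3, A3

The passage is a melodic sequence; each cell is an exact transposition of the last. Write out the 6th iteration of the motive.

Taking 2-note groups, the heads are F4, C4, G3: the pattern moves down a 4th.
Continuing the starts: D3 → A2 → E2.
So cell 6 is E2 F#2.

E2 F#2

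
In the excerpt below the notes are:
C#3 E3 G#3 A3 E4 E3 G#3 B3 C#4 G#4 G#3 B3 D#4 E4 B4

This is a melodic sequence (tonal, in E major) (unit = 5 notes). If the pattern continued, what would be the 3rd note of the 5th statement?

A4

The unit is 5 notes. Position-3 pitches of the 3 shown cells: G#3, B3, D#4.
Extending up a 3rd: F#4 → A4.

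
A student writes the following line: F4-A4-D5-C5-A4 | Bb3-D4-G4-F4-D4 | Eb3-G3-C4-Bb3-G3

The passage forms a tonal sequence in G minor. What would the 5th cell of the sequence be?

Taking 5-note groups, the heads are F4, Bb3, Eb3: the pattern moves down a 5th.
Continuing the starts: A2 → D2.
So cell 5 is D2 F2 Bb2 A2 F2.

D2 F2 Bb2 A2 F2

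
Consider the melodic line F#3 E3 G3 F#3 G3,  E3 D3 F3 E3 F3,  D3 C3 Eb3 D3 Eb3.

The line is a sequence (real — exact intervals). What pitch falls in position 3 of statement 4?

With 5-note cells, note 3 of each statement runs G3, F3, Eb3.
From Eb3, down a 2nd gives Db3.

Db3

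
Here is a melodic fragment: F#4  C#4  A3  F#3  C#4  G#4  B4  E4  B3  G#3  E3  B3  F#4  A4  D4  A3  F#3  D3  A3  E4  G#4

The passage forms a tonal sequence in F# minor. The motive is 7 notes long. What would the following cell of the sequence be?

Taking 7-note groups, the heads are F#4, E4, D4: the pattern moves down a 2nd.
Statement 4 starts on C#4 and keeps the same diatonic contour: C#4 G#3 E3 C#3 G#3 D4 F#4.

C#4 G#3 E3 C#3 G#3 D4 F#4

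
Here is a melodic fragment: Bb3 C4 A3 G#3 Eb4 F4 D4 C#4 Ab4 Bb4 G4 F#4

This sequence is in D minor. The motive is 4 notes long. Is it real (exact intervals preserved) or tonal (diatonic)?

real

Each cell has the same semitone pattern (2, -3, -1) — intervals are preserved exactly.
And G#3 lies outside D minor, so the sequence is real rather than tonal.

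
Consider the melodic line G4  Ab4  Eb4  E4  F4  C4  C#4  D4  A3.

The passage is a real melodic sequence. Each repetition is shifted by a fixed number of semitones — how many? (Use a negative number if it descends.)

-3

The 3-note cells begin on G4, E4, C#4 — each down a 3rd from the last.
Counting half-steps from G4 to E4: -3.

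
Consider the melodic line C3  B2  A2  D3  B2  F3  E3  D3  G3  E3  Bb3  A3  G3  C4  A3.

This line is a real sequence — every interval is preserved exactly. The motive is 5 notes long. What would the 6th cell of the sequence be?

Db5 C5 Bb4 Eb5 C5

With a 5-note motive the entries are C3, F3, Bb3, each up a 4th from the previous.
Extending up a 4th: Eb4 → Ab4 → Db5.
So cell 6 is Db5 C5 Bb4 Eb5 C5.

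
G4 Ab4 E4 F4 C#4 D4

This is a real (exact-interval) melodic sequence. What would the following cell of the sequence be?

Unit = 2 notes; the statements start on G4, E4, C#4, moving down a 3rd each time.
Statement 4 starts on A#3 and keeps the same exact contour: A#3 B3.

A#3 B3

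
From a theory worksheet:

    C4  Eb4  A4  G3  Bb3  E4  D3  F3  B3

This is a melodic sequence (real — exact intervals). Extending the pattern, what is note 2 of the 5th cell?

G2

The unit is 3 notes. Position-2 pitches of the 3 shown cells: Eb4, Bb3, F3.
Each moves down a 4th. Continuing: C3 → G2.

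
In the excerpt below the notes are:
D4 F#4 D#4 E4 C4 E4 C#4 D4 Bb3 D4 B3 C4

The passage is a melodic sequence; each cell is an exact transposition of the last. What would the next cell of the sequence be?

Ab3 C4 A3 Bb3

With a 4-note motive the entries are D4, C4, Bb3, each down a 2nd from the previous.
From Ab3 the exact shape gives Ab3 C4 A3 Bb3.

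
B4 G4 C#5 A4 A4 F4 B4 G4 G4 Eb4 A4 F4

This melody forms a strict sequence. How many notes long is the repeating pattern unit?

4

12 notes total. Splitting into 3 groups of 4:
B4 G4 C#5 A4 | A4 F4 B4 G4 | G4 Eb4 A4 F4
Every group is a transposition down a 2nd of the one before; no shorter unit works.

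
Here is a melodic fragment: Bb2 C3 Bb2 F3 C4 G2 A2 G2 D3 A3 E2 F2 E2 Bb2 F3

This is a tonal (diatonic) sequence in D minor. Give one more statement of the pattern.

C2 D2 C2 G2 D3

The 5-note cells begin on Bb2, G2, E2 — each down a 3rd from the last.
Statement 4 starts on C2 and keeps the same diatonic contour: C2 D2 C2 G2 D3.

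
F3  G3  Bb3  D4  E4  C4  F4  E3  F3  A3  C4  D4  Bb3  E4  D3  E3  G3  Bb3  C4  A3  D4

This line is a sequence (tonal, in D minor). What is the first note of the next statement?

C3

Unit = 7 notes; the statements start on F3, E3, D3, moving down a 2nd each time.
The next head, down a 2nd from D3, is C3.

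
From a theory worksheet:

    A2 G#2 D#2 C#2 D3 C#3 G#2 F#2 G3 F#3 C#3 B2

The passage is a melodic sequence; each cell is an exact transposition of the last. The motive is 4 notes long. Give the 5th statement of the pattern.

With a 4-note motive the entries are A2, D3, G3, each up a 4th from the previous.
Continuing the starts: C4 → F4.
From F4 the exact shape gives F4 E4 B3 A3.

F4 E4 B3 A3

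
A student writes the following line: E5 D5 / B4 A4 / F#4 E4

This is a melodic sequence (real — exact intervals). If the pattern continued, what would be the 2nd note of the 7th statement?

G#2

The unit is 2 notes. Position-2 pitches of the 3 shown cells: D5, A4, E4.
Carrying that down a 4th forward: B3 → F#3 → C#3 → G#2.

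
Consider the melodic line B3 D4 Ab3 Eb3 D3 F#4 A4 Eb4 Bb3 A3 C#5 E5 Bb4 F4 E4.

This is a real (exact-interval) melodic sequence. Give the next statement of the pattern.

With a 5-note motive the entries are B3, F#4, C#5, each up a 5th from the previous.
From G#5 the exact shape gives G#5 B5 F5 C5 B4.

G#5 B5 F5 C5 B4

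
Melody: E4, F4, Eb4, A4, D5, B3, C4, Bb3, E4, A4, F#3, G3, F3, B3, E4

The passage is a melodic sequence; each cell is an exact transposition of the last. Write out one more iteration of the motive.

C#3 D3 C3 F#3 B3

The 5-note cells begin on E4, B3, F#3 — each down a 4th from the last.
Statement 4 starts on C#3 and keeps the same exact contour: C#3 D3 C3 F#3 B3.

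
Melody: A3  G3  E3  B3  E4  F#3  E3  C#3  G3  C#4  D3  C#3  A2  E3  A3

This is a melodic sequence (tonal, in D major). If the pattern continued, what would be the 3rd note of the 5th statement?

The unit is 5 notes. Position-3 pitches of the 3 shown cells: E3, C#3, A2.
Each moves down a 3rd. Continuing: F#2 → D2.

D2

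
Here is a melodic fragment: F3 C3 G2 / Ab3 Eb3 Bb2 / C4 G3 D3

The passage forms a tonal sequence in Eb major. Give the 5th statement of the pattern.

G4 D4 Ab3

The 3-note cells begin on F3, Ab3, C4 — each up a 3rd from the last.
Extending up a 3rd: Eb4 → G4.
So cell 5 is G4 D4 Ab3.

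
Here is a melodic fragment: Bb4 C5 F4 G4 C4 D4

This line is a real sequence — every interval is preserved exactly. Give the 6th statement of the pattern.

Taking 2-note groups, the heads are Bb4, F4, C4: the pattern moves down a 4th.
Continuing the starts: G3 → D3 → A2.
From A2 the exact shape gives A2 B2.

A2 B2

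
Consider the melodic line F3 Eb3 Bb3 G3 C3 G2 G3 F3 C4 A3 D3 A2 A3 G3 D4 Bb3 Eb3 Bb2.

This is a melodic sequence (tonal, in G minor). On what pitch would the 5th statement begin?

The 6-note cells begin on F3, G3, A3 — each up a 2nd from the last.
Extending the heads up a 2nd: Bb3 → C4.

C4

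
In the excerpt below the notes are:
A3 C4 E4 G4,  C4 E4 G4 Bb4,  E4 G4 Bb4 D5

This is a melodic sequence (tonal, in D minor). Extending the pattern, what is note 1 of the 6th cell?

D5

The unit is 4 notes. Position-1 pitches of the 3 shown cells: A3, C4, E4.
Each moves up a 3rd. Continuing: G4 → Bb4 → D5.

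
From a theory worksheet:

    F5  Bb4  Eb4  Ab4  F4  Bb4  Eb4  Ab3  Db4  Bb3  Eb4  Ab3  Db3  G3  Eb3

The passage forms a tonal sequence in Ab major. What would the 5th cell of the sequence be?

Db3 G2 C2 F2 Db2

With a 5-note motive the entries are F5, Bb4, Eb4, each down a 5th from the previous.
Extending down a 5th: Ab3 → Db3.
So cell 5 is Db3 G2 C2 F2 Db2.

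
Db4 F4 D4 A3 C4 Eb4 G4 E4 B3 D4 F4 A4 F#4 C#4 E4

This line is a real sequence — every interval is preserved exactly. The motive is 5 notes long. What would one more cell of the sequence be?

Unit = 5 notes; the statements start on Db4, Eb4, F4, moving up a 2nd each time.
Statement 4 starts on G4 and keeps the same exact contour: G4 B4 G#4 D#4 F#4.

G4 B4 G#4 D#4 F#4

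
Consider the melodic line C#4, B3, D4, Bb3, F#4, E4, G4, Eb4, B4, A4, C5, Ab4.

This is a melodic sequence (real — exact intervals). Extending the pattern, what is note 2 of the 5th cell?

Grouping in 4s, the 2nd note of each cell is B3, E4, A4.
Carrying that up a 4th forward: D5 → G5.

G5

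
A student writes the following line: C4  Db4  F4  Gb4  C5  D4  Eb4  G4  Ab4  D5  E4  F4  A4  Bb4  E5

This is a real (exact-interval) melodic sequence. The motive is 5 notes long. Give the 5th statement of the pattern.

G#4 A4 C#5 D5 G#5

With a 5-note motive the entries are C4, D4, E4, each up a 2nd from the previous.
Continuing the starts: F#4 → G#4.
From G#4 the exact shape gives G#4 A4 C#5 D5 G#5.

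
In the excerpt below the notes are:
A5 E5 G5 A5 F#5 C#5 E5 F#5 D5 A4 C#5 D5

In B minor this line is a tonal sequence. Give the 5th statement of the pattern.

Unit = 4 notes; the statements start on A5, F#5, D5, moving down a 3rd each time.
Extending down a 3rd: B4 → G4.
Statement 5 starts on G4 and keeps the same diatonic contour: G4 D4 F#4 G4.

G4 D4 F#4 G4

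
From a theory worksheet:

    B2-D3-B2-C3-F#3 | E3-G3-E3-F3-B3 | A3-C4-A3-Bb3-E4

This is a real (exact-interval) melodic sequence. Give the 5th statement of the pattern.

The 5-note cells begin on B2, E3, A3 — each up a 4th from the last.
Carrying on: D4 → G4.
Statement 5 starts on G4 and keeps the same exact contour: G4 Bb4 G4 Ab4 D5.

G4 Bb4 G4 Ab4 D5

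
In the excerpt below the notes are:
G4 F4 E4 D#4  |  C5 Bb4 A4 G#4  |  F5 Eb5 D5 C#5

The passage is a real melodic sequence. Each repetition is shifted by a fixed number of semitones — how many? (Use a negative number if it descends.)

5

Taking 4-note groups, the heads are G4, C5, F5: the pattern moves up a 4th.
G4 to C5 spans +5 semitones.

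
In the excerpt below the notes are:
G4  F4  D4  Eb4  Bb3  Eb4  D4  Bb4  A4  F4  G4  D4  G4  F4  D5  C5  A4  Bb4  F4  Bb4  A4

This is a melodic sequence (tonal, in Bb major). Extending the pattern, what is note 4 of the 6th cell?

A5

The unit is 7 notes. Position-4 pitches of the 3 shown cells: Eb4, G4, Bb4.
Carrying that up a 3rd forward: D5 → F5 → A5.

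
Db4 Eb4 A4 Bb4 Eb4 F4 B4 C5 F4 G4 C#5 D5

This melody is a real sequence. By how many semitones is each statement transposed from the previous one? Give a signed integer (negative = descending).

2

The 4-note cells begin on Db4, Eb4, F4 — each up a 2nd from the last.
Counting half-steps from Db4 to Eb4: 2.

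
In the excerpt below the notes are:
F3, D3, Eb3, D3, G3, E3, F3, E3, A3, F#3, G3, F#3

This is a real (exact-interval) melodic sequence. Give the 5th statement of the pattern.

C#4 A#3 B3 A#3

Taking 4-note groups, the heads are F3, G3, A3: the pattern moves up a 2nd.
Extending up a 2nd: B3 → C#4.
So cell 5 is C#4 A#3 B3 A#3.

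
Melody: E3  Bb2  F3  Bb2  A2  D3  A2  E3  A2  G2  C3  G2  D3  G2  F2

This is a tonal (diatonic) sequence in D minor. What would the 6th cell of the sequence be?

G2 D2 A2 D2 C2

Taking 5-note groups, the heads are E3, D3, C3: the pattern moves down a 2nd.
Continuing the starts: Bb2 → A2 → G2.
From G2 the diatonic shape gives G2 D2 A2 D2 C2.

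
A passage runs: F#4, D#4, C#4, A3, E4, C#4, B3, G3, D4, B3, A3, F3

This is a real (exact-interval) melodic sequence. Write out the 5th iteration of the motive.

Bb3 G3 F3 Db3

Taking 4-note groups, the heads are F#4, E4, D4: the pattern moves down a 2nd.
Carrying on: C4 → Bb3.
Statement 5 starts on Bb3 and keeps the same exact contour: Bb3 G3 F3 Db3.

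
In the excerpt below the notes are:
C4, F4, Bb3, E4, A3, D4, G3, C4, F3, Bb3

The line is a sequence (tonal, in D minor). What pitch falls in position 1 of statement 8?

Grouping in 2s, the 1st note of each cell is C4, Bb3, A3, G3, F3.
Each moves down a 2nd. Continuing: E3 → D3 → C3.

C3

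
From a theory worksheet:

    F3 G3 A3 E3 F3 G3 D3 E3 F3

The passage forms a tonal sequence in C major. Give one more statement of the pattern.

C3 D3 E3

Taking 3-note groups, the heads are F3, E3, D3: the pattern moves down a 2nd.
So cell 4 is C3 D3 E3.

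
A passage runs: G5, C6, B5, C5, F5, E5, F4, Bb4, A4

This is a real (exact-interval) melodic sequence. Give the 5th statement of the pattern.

Eb3 Ab3 G3

Unit = 3 notes; the statements start on G5, C5, F4, moving down a 5th each time.
Continuing the starts: Bb3 → Eb3.
So cell 5 is Eb3 Ab3 G3.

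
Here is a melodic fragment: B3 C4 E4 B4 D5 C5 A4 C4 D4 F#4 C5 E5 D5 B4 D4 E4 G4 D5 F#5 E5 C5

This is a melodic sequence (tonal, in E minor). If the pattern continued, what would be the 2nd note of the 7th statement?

B4

The unit is 7 notes. Position-2 pitches of the 3 shown cells: C4, D4, E4.
Carrying that up a 2nd forward: F#4 → G4 → A4 → B4.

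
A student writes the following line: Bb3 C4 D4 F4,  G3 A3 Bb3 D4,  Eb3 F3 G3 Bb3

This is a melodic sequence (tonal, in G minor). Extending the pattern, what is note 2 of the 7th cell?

Grouping in 4s, the 2nd note of each cell is C4, A3, F3.
Carrying that down a 3rd forward: D3 → Bb2 → G2 → Eb2.

Eb2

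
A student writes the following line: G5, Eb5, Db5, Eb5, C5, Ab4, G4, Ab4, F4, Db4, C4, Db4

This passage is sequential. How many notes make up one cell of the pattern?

4

12 notes total. Splitting into 3 groups of 4:
G5 Eb5 Db5 Eb5 | C5 Ab4 G4 Ab4 | F4 Db4 C4 Db4
Every group is a transposition down a 5th of the one before; no shorter unit works.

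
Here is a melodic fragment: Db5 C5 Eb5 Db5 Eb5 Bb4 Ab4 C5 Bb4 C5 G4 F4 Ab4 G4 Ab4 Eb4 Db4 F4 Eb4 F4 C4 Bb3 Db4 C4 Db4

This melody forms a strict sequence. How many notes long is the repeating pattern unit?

5

25 notes total. Splitting into 5 groups of 5:
Db5 C5 Eb5 Db5 Eb5 | Bb4 Ab4 C5 Bb4 C5 | G4 F4 Ab4 G4 Ab4 | Eb4 Db4 F4 Eb4 F4 | C4 Bb3 Db4 C4 Db4
Every group is a transposition down a 3rd of the one before; no shorter unit works.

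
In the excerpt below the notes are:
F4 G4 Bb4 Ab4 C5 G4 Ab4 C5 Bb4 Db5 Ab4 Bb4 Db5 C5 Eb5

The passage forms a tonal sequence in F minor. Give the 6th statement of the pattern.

Db5 Eb5 G5 F5 Ab5

With a 5-note motive the entries are F4, G4, Ab4, each up a 2nd from the previous.
Carrying on: Bb4 → C5 → Db5.
From Db5 the diatonic shape gives Db5 Eb5 G5 F5 Ab5.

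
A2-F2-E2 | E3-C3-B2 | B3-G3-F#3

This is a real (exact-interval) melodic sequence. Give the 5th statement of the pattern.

The 3-note cells begin on A2, E3, B3 — each up a 5th from the last.
Continuing the starts: F#4 → C#5.
So cell 5 is C#5 A4 G#4.

C#5 A4 G#4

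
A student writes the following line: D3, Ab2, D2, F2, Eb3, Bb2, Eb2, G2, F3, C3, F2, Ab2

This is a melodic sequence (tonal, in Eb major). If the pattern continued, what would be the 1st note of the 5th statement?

Ab3

Grouping in 4s, the 1st note of each cell is D3, Eb3, F3.
Each moves up a 2nd. Continuing: G3 → Ab3.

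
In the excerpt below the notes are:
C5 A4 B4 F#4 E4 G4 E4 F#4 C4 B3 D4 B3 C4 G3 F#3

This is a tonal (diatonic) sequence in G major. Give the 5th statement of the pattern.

With a 5-note motive the entries are C5, G4, D4, each down a 4th from the previous.
Extending down a 4th: A3 → E3.
Statement 5 starts on E3 and keeps the same diatonic contour: E3 C3 D3 A2 G2.

E3 C3 D3 A2 G2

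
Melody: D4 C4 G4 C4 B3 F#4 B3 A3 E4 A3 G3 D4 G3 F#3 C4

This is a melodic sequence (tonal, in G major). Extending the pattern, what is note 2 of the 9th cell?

The unit is 3 notes. Position-2 pitches of the 5 shown cells: C4, B3, A3, G3, F#3.
Extending down a 2nd: E3 → D3 → C3 → B2.

B2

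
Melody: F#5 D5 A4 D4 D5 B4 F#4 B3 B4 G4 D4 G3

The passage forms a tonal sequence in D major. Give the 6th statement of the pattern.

C#4 A3 E3 A2

With a 4-note motive the entries are F#5, D5, B4, each down a 3rd from the previous.
Extending down a 3rd: G4 → E4 → C#4.
From C#4 the diatonic shape gives C#4 A3 E3 A2.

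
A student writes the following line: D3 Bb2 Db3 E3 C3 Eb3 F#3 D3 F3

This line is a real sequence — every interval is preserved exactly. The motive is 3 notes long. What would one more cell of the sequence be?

With a 3-note motive the entries are D3, E3, F#3, each up a 2nd from the previous.
So cell 4 is G#3 E3 G3.

G#3 E3 G3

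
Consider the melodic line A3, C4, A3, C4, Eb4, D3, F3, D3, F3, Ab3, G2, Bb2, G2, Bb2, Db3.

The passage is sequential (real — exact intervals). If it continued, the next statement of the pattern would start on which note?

C2

With a 5-note motive the entries are A3, D3, G2, each down a 5th from the previous.
The next head, down a 5th from G2, is C2.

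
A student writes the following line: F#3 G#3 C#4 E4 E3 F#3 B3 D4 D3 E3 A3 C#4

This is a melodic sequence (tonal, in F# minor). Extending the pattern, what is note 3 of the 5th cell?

With 4-note cells, note 3 of each statement runs C#4, B3, A3.
Extending down a 2nd: G#3 → F#3.

F#3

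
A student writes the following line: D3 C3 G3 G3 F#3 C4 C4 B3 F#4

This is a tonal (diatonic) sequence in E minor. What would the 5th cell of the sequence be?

Taking 3-note groups, the heads are D3, G3, C4: the pattern moves up a 4th.
Continuing the starts: F#4 → B4.
From B4 the diatonic shape gives B4 A4 E5.

B4 A4 E5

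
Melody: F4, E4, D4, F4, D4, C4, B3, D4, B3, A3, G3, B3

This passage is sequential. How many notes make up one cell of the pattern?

12 notes total. Splitting into 3 groups of 4:
F4 E4 D4 F4 | D4 C4 B3 D4 | B3 A3 G3 B3
That's a consistent down a 3rd shift per cell, and no other grouping gives one.

4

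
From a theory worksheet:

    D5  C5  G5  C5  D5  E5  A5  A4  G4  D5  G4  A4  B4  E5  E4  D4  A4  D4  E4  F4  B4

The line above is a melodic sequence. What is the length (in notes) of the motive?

Try groups of 7 (3 cells in 21 notes):
D5 C5 G5 C5 D5 E5 A5 | A4 G4 D5 G4 A4 B4 E5 | E4 D4 A4 D4 E4 F4 B4
Each cell is the previous one down a 4th — so the unit is 7 notes.

7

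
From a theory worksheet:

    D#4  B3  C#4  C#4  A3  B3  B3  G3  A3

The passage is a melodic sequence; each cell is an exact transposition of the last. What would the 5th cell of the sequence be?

G3 Eb3 F3

Taking 3-note groups, the heads are D#4, C#4, B3: the pattern moves down a 2nd.
Continuing the starts: A3 → G3.
Statement 5 starts on G3 and keeps the same exact contour: G3 Eb3 F3.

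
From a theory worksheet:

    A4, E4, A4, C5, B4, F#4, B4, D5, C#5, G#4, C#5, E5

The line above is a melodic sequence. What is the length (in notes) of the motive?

4

Try groups of 4 (3 cells in 12 notes):
A4 E4 A4 C5 | B4 F#4 B4 D5 | C#5 G#4 C#5 E5
Each cell is the previous one up a 2nd — so the unit is 4 notes.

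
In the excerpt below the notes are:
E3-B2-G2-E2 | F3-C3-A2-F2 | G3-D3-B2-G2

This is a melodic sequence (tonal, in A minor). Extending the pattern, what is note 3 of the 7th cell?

The unit is 4 notes. Position-3 pitches of the 3 shown cells: G2, A2, B2.
Each moves up a 2nd. Continuing: C3 → D3 → E3 → F3.

F3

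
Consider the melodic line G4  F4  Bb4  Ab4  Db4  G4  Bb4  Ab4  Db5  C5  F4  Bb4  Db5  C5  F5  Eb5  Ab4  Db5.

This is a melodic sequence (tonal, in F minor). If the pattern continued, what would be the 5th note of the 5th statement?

Grouping in 6s, the 5th note of each cell is Db4, F4, Ab4.
Each moves up a 3rd. Continuing: C5 → Eb5.

Eb5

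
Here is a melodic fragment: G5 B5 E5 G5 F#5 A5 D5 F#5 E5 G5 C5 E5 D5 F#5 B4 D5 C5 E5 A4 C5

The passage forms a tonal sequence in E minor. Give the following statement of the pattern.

With a 4-note motive the entries are G5, F#5, E5, D5, C5, each down a 2nd from the previous.
From B4 the diatonic shape gives B4 D5 G4 B4.

B4 D5 G4 B4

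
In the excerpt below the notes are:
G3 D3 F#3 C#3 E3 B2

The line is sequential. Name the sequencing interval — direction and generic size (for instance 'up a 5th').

Taking 2-note groups, the heads are G3, F#3, E3: the pattern moves down a 2nd.
From G3 to F#3: down a 2nd.

down a 2nd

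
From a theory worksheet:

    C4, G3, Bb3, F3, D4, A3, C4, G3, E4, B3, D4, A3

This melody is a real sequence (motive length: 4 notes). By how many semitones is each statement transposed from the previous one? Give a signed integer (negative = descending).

Unit = 4 notes; the statements start on C4, D4, E4, moving up a 2nd each time.
C4 to D4 spans +2 semitones.

2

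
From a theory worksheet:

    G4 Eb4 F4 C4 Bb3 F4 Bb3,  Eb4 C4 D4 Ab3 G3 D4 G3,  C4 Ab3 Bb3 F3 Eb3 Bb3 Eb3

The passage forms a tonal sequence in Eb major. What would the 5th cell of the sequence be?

With a 7-note motive the entries are G4, Eb4, C4, each down a 3rd from the previous.
Extending down a 3rd: Ab3 → F3.
So cell 5 is F3 D3 Eb3 Bb2 Ab2 Eb3 Ab2.

F3 D3 Eb3 Bb2 Ab2 Eb3 Ab2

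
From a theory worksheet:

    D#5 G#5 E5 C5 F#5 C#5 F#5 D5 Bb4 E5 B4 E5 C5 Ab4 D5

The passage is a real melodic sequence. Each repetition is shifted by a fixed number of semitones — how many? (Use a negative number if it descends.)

Unit = 5 notes; the statements start on D#5, C#5, B4, moving down a 2nd each time.
Counting half-steps from D#5 to C#5: -2.

-2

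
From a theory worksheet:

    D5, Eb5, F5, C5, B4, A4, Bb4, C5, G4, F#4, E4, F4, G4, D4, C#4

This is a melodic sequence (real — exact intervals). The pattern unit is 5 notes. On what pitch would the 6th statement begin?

With a 5-note motive the entries are D5, A4, E4, each down a 4th from the previous.
Continuing: B3 → F#3 → C#3. Statement 6 starts on C#3.

C#3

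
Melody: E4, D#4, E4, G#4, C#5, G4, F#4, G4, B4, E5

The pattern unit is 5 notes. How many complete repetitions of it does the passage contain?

10 notes in groups of 5 gives 10/5 = 2 statements.
Starts: E4, G4 — each up a 3rd.

2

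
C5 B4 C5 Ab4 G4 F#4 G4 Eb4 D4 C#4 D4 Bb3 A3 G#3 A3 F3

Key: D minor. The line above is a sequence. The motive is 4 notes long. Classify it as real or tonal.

real

Each cell has the same semitone pattern (-1, 1, -4) — intervals are preserved exactly.
And B4 lies outside D minor, so the sequence is real rather than tonal.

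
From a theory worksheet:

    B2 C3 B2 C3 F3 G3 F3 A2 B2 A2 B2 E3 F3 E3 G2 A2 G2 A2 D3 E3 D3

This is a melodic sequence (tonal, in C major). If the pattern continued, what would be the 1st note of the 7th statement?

The unit is 7 notes. Position-1 pitches of the 3 shown cells: B2, A2, G2.
Extending down a 2nd: F2 → E2 → D2 → C2.

C2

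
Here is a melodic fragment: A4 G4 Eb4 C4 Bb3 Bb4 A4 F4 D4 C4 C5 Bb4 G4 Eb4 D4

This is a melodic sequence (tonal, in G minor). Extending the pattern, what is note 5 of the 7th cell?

The unit is 5 notes. Position-5 pitches of the 3 shown cells: Bb3, C4, D4.
Each moves up a 2nd. Continuing: Eb4 → F4 → G4 → A4.

A4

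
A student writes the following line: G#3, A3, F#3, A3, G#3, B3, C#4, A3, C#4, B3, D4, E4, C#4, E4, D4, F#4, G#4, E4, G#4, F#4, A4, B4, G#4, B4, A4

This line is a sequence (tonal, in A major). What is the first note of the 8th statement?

G#5

The 5-note cells begin on G#3, B3, D4, F#4, A4 — each up a 3rd from the last.
Continuing: C#5 → E5 → G#5. Statement 8 starts on G#5.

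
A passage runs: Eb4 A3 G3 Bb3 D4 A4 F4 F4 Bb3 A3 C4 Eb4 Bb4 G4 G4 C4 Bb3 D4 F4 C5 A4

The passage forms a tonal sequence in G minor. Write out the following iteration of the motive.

The 7-note cells begin on Eb4, F4, G4 — each up a 2nd from the last.
Statement 4 starts on A4 and keeps the same diatonic contour: A4 D4 C4 Eb4 G4 D5 Bb4.

A4 D4 C4 Eb4 G4 D5 Bb4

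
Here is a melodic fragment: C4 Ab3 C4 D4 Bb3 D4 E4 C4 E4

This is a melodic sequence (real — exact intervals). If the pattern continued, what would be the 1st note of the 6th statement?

Grouping in 3s, the 1st note of each cell is C4, D4, E4.
Carrying that up a 2nd forward: F#4 → G#4 → A#4.

A#4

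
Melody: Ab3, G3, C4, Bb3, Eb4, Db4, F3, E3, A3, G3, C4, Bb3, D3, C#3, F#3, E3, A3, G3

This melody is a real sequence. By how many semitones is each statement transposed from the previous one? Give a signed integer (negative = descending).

Taking 6-note groups, the heads are Ab3, F3, D3: the pattern moves down a 3rd.
Counting half-steps from Ab3 to F3: -3.

-3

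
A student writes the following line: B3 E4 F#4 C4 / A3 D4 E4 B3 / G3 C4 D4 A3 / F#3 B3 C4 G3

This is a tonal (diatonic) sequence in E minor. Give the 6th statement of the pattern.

D3 G3 A3 E3

Taking 4-note groups, the heads are B3, A3, G3, F#3: the pattern moves down a 2nd.
Carrying on: E3 → D3.
Statement 6 starts on D3 and keeps the same diatonic contour: D3 G3 A3 E3.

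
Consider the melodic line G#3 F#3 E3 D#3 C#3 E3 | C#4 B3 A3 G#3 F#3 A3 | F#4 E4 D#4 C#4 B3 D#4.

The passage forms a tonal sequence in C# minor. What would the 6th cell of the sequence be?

Unit = 6 notes; the statements start on G#3, C#4, F#4, moving up a 4th each time.
Carrying on: B4 → E5 → A5.
So cell 6 is A5 G#5 F#5 E5 D#5 F#5.

A5 G#5 F#5 E5 D#5 F#5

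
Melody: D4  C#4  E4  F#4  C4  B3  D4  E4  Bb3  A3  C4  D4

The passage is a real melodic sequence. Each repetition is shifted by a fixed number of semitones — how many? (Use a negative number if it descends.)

-2

The 4-note cells begin on D4, C4, Bb3 — each down a 2nd from the last.
Counting half-steps from D4 to C4: -2.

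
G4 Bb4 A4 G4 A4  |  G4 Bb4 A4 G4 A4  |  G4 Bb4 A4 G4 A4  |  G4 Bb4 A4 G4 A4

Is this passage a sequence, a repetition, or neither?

repetition

Each 5-note cell is identical (G4 Bb4 A4 G4 A4), restated at the same pitch.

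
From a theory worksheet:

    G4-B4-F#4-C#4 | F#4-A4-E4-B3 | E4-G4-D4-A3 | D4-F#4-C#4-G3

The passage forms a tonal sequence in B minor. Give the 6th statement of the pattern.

B3 D4 A3 E3

Unit = 4 notes; the statements start on G4, F#4, E4, D4, moving down a 2nd each time.
Extending down a 2nd: C#4 → B3.
From B3 the diatonic shape gives B3 D4 A3 E3.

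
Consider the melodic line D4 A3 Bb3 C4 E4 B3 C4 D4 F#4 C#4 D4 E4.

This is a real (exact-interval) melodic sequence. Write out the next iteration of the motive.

G#4 D#4 E4 F#4

Taking 4-note groups, the heads are D4, E4, F#4: the pattern moves up a 2nd.
So cell 4 is G#4 D#4 E4 F#4.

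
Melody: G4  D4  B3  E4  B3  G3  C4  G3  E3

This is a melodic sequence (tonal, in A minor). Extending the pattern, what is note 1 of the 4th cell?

A3

The unit is 3 notes. Position-1 pitches of the 3 shown cells: G4, E4, C4.
Each moves down a 3rd; the next is A3.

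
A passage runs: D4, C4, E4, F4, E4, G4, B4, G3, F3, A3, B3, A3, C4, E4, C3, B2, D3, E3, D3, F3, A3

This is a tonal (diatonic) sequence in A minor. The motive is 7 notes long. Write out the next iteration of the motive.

F2 E2 G2 A2 G2 B2 D3

With a 7-note motive the entries are D4, G3, C3, each down a 5th from the previous.
From F2 the diatonic shape gives F2 E2 G2 A2 G2 B2 D3.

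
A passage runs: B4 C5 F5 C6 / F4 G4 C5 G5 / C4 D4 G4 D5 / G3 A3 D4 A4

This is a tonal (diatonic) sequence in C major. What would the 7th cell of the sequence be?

E2 F2 B2 F3

The 4-note cells begin on B4, F4, C4, G3 — each down a 4th from the last.
Extending down a 4th: D3 → A2 → E2.
So cell 7 is E2 F2 B2 F3.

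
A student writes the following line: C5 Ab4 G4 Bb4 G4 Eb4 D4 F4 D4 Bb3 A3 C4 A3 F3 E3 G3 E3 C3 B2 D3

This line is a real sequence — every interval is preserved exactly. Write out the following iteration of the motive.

B2 G2 F#2 A2

Taking 4-note groups, the heads are C5, G4, D4, A3, E3: the pattern moves down a 4th.
Statement 6 starts on B2 and keeps the same exact contour: B2 G2 F#2 A2.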